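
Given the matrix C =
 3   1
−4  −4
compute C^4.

[[21, −17], [68, 140]]

C^2 = [[5, −1], [4, 12]]
C^3 = [[19, 9], [−36, −44]]
C^4 = [[21, −17], [68, 140]]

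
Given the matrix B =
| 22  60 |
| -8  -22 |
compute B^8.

tr B = 0 and det B = -4, so the characteristic polynomial is λ² − (0)λ + (-4) with roots -2 and 2.
Eigenvectors give P = [[-5, -3], [2, 1]] with P⁻¹ = [[1, 3], [-2, -5]], and B = P·diag(-2, 2)·P⁻¹.
Then B^8 = P·diag(256, 256)·P⁻¹ = [[-1280, -768], [512, 256]] · [[1, 3], [-2, -5]] = [[256, 0], [0, 256]].

[[256, 0], [0, 256]]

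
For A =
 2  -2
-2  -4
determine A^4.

A^2 = [[8, 4], [4, 20]]
A^3 = [[8, -32], [-32, -88]]
A^4 = [[80, 112], [112, 416]]

[[80, 112], [112, 416]]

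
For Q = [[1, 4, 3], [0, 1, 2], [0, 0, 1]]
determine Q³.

Q = I + N where N = [[0, 4, 3], [0, 0, 2], [0, 0, 0]] is strictly upper-triangular, so N³ = 0.
(I + N)³ = I + 3·N + 3·N² = [[1, 12, 33], [0, 1, 6], [0, 0, 1]].

[[1, 12, 33], [0, 1, 6], [0, 0, 1]]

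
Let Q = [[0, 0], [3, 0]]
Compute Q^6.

[[0, 0], [0, 0]]

Q is strictly triangular, hence nilpotent: Q^2 = 0, so Q^6 = 0.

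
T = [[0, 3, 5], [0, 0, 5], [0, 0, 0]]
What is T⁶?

[[0, 0, 0], [0, 0, 0], [0, 0, 0]]

T is strictly triangular, hence nilpotent: T³ = 0, so T⁶ = 0.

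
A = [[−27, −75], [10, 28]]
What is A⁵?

[[−1407, −4125], [550, 1618]]

tr A = 1 and det A = −6, so the characteristic polynomial is λ² − (1)λ + (−6) with roots 3 and −2.
Eigenvectors give P = [[−5, −3], [2, 1]] with P⁻¹ = [[1, 3], [−2, −5]], and A = P·diag(3, −2)·P⁻¹.
Then A⁵ = P·diag(243, −32)·P⁻¹ = [[−1215, 96], [486, −32]] · [[1, 3], [−2, −5]] = [[−1407, −4125], [550, 1618]].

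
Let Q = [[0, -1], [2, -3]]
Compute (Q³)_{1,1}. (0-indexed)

-15

tr Q = -3 and det Q = 2, so the characteristic polynomial is λ² − (-3)λ + (2) with roots -1 and -2.
Eigenvectors give P = [[1, -1], [1, -2]] with P⁻¹ = [[2, -1], [1, -1]], and Q = P·diag(-1, -2)·P⁻¹.
Then Q³ = P·diag(-1, -8)·P⁻¹ = [[-1, 8], [-1, 16]] · [[2, -1], [1, -1]] = [[6, -7], [14, -15]].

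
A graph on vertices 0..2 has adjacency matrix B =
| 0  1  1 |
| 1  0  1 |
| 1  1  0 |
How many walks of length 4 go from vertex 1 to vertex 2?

5

The number of length-4 walks from vertex 1 to vertex 2 is entry (1,2) of B^4, where B is the adjacency matrix.
B^2 = [[2, 1, 1], [1, 2, 1], [1, 1, 2]]
B^3 = [[2, 3, 3], [3, 2, 3], [3, 3, 2]]
B^4 = [[6, 5, 5], [5, 6, 5], [5, 5, 6]]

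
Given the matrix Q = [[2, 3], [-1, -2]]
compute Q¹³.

[[2, 3], [-1, -2]]

Q² = I (check: tr Q = 0 and det Q = -1), so Q¹³ = Q since 13 is odd.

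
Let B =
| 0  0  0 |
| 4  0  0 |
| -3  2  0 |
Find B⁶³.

[[0, 0, 0], [0, 0, 0], [0, 0, 0]]

B is strictly triangular, hence nilpotent: B³ = 0, so B⁶³ = 0.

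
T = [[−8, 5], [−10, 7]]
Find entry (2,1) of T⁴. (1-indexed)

tr T = −1 and det T = −6, so the characteristic polynomial is λ² − (−1)λ + (−6) with roots 2 and −3.
Eigenvectors give P = [[1, 1], [2, 1]] with P⁻¹ = [[−1, 1], [2, −1]], and T = P·diag(2, −3)·P⁻¹.
Then T⁴ = P·diag(16, 81)·P⁻¹ = [[16, 81], [32, 81]] · [[−1, 1], [2, −1]] = [[146, −65], [130, −49]].

130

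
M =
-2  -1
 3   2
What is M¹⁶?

[[1, 0], [0, 1]]

M² = I (check: tr M = 0 and det M = -1), so M¹⁶ = I since 16 is even.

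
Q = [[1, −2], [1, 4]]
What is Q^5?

tr Q = 5 and det Q = 6, so the characteristic polynomial is λ² − (5)λ + (6) with roots 2 and 3.
Eigenvectors give P = [[−2, −1], [1, 1]] with P⁻¹ = [[−1, −1], [1, 2]], and Q = P·diag(2, 3)·P⁻¹.
Then Q^5 = P·diag(32, 243)·P⁻¹ = [[−64, −243], [32, 243]] · [[−1, −1], [1, 2]] = [[−179, −422], [211, 454]].

[[−179, −422], [211, 454]]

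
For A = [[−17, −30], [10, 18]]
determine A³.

[[−113, −210], [70, 132]]

tr A = 1 and det A = −6, so the characteristic polynomial is λ² − (1)λ + (−6) with roots −2 and 3.
Eigenvectors give P = [[−2, 3], [1, −2]] with P⁻¹ = [[−2, −3], [−1, −2]], and A = P·diag(−2, 3)·P⁻¹.
Then A³ = P·diag(−8, 27)·P⁻¹ = [[16, 81], [−8, −54]] · [[−2, −3], [−1, −2]] = [[−113, −210], [70, 132]].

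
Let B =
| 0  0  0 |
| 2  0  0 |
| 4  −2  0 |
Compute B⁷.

[[0, 0, 0], [0, 0, 0], [0, 0, 0]]

B is strictly triangular, hence nilpotent: B³ = 0, so B⁷ = 0.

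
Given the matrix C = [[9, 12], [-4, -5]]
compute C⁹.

[[78729, 118092], [-39364, -59045]]

tr C = 4 and det C = 3, so the characteristic polynomial is λ² − (4)λ + (3) with roots 3 and 1.
Eigenvectors give P = [[-2, -3], [1, 2]] with P⁻¹ = [[-2, -3], [1, 2]], and C = P·diag(3, 1)·P⁻¹.
Then C⁹ = P·diag(19683, 1)·P⁻¹ = [[-39366, -3], [19683, 2]] · [[-2, -3], [1, 2]] = [[78729, 118092], [-39364, -59045]].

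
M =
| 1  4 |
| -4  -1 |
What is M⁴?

[[225, 0], [0, 225]]

M² = [[-15, 0], [0, -15]]
M³ = [[-15, -60], [60, 15]]
M⁴ = [[225, 0], [0, 225]]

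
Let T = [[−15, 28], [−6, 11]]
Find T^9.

tr T = −4 and det T = 3, so the characteristic polynomial is λ² − (−4)λ + (3) with roots −3 and −1.
Eigenvectors give P = [[−7, 2], [−3, 1]] with P⁻¹ = [[−1, 2], [−3, 7]], and T = P·diag(−3, −1)·P⁻¹.
Then T^9 = P·diag(−19683, −1)·P⁻¹ = [[137781, −2], [59049, −1]] · [[−1, 2], [−3, 7]] = [[−137775, 275548], [−59046, 118091]].

[[−137775, 275548], [−59046, 118091]]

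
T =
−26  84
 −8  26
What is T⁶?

tr T = 0 and det T = −4, so the characteristic polynomial is λ² − (0)λ + (−4) with roots −2 and 2.
Eigenvectors give P = [[7, 3], [2, 1]] with P⁻¹ = [[1, −3], [−2, 7]], and T = P·diag(−2, 2)·P⁻¹.
Then T⁶ = P·diag(64, 64)·P⁻¹ = [[448, 192], [128, 64]] · [[1, −3], [−2, 7]] = [[64, 0], [0, 64]].

[[64, 0], [0, 64]]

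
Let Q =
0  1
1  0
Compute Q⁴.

[[1, 0], [0, 1]]

Q² = I (check: tr Q = 0 and det Q = -1), so Q⁴ = I since 4 is even.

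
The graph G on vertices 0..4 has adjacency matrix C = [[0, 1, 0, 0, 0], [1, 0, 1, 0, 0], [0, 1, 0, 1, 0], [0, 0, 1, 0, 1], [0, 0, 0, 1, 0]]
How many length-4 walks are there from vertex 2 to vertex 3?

The number of length-4 walks from vertex 2 to vertex 3 is entry (2,3) of C^4, where C is the adjacency matrix.
C^2 = [[1, 0, 1, 0, 0], [0, 2, 0, 1, 0], [1, 0, 2, 0, 1], [0, 1, 0, 2, 0], [0, 0, 1, 0, 1]]
C^3 = [[0, 2, 0, 1, 0], [2, 0, 3, 0, 1], [0, 3, 0, 3, 0], [1, 0, 3, 0, 2], [0, 1, 0, 2, 0]]
C^4 = [[2, 0, 3, 0, 1], [0, 5, 0, 4, 0], [3, 0, 6, 0, 3], [0, 4, 0, 5, 0], [1, 0, 3, 0, 2]]

0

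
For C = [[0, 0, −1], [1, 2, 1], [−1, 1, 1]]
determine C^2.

[[1, −1, −1], [1, 5, 2], [0, 3, 3]]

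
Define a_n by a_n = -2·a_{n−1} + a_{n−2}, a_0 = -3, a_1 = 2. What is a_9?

With companion matrix Q = [[-2, 1], [1, 0]], [a_n, a_{n−1}]ᵀ = Q·[a_{n−1}, a_{n−2}]ᵀ, so [a_9, a_8]ᵀ = Q⁸·[a_1, a_0]ᵀ.
Q⁸ = [[985, -408], [-408, 169]], giving [a_9, a_8]ᵀ = [[3194], [-1323]].

3194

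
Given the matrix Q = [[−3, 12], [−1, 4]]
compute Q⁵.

[[−3, 12], [−1, 4]]

Q² = Q (a projection; rank 1, trace 1), so Q⁵ = Q.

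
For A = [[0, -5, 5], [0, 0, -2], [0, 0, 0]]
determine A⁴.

[[0, 0, 0], [0, 0, 0], [0, 0, 0]]

A is strictly triangular, hence nilpotent: A³ = 0, so A⁴ = 0.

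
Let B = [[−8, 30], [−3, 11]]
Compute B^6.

tr B = 3 and det B = 2, so the characteristic polynomial is λ² − (3)λ + (2) with roots 2 and 1.
Eigenvectors give P = [[3, 10], [1, 3]] with P⁻¹ = [[−3, 10], [1, −3]], and B = P·diag(2, 1)·P⁻¹.
Then B^6 = P·diag(64, 1)·P⁻¹ = [[192, 10], [64, 3]] · [[−3, 10], [1, −3]] = [[−566, 1890], [−189, 631]].

[[−566, 1890], [−189, 631]]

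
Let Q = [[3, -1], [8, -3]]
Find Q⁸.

[[1, 0], [0, 1]]

Q² = I (check: tr Q = 0 and det Q = -1), so Q⁸ = I since 8 is even.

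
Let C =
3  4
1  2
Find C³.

[[59, 92], [23, 36]]

C² = [[13, 20], [5, 8]]
C³ = [[59, 92], [23, 36]]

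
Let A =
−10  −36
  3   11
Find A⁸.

[[−764, −3060], [255, 1021]]

tr A = 1 and det A = −2, so the characteristic polynomial is λ² − (1)λ + (−2) with roots 2 and −1.
Eigenvectors give P = [[−3, 4], [1, −1]] with P⁻¹ = [[1, 4], [1, 3]], and A = P·diag(2, −1)·P⁻¹.
Then A⁸ = P·diag(256, 1)·P⁻¹ = [[−768, 4], [256, −1]] · [[1, 4], [1, 3]] = [[−764, −3060], [255, 1021]].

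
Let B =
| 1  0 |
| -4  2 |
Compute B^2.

[[1, 0], [-12, 4]]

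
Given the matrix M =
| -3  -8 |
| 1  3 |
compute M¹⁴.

M² = I (check: tr M = 0 and det M = -1), so M¹⁴ = I since 14 is even.

[[1, 0], [0, 1]]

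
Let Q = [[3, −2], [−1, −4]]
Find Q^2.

[[11, 2], [1, 18]]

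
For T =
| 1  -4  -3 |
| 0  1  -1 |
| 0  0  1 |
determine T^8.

T = I + N where N = [[0, -4, -3], [0, 0, -1], [0, 0, 0]] is strictly upper-triangular, so N^3 = 0.
(I + N)^8 = I + 8·N + 28·N^2 = [[1, -32, 88], [0, 1, -8], [0, 0, 1]].

[[1, -32, 88], [0, 1, -8], [0, 0, 1]]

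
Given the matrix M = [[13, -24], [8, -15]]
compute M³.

[[85, -168], [56, -111]]

tr M = -2 and det M = -3, so the characteristic polynomial is λ² − (-2)λ + (-3) with roots -3 and 1.
Eigenvectors give P = [[-3, 2], [-2, 1]] with P⁻¹ = [[1, -2], [2, -3]], and M = P·diag(-3, 1)·P⁻¹.
Then M³ = P·diag(-27, 1)·P⁻¹ = [[81, 2], [54, 1]] · [[1, -2], [2, -3]] = [[85, -168], [56, -111]].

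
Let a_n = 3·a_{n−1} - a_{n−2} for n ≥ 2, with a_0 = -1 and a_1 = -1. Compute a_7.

-233

With companion matrix T = [[3, -1], [1, 0]], [a_n, a_{n−1}]ᵀ = T·[a_{n−1}, a_{n−2}]ᵀ, so [a_7, a_6]ᵀ = T^6·[a_1, a_0]ᵀ.
T^6 = [[377, -144], [144, -55]], giving [a_7, a_6]ᵀ = [[-233], [-89]].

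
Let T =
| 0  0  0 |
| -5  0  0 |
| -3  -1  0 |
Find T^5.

T is strictly triangular, hence nilpotent: T^3 = 0, so T^5 = 0.

[[0, 0, 0], [0, 0, 0], [0, 0, 0]]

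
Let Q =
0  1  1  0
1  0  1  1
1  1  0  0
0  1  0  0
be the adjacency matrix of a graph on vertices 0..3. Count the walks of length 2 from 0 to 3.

The number of length-2 walks from vertex 0 to vertex 3 is entry (0,3) of Q², where Q is the adjacency matrix.
Q² = [[2, 1, 1, 1], [1, 3, 1, 0], [1, 1, 2, 1], [1, 0, 1, 1]]

1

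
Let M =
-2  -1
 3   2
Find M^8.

[[1, 0], [0, 1]]

M² = I (check: tr M = 0 and det M = -1), so M^8 = I since 8 is even.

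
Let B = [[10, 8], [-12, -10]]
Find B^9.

[[2560, 2048], [-3072, -2560]]

tr B = 0 and det B = -4, so the characteristic polynomial is λ² − (0)λ + (-4) with roots -2 and 2.
Eigenvectors give P = [[-2, -1], [3, 1]] with P⁻¹ = [[1, 1], [-3, -2]], and B = P·diag(-2, 2)·P⁻¹.
Then B^9 = P·diag(-512, 512)·P⁻¹ = [[1024, -512], [-1536, 512]] · [[1, 1], [-3, -2]] = [[2560, 2048], [-3072, -2560]].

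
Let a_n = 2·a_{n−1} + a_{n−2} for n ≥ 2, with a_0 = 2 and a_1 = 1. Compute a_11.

10497

With companion matrix C = [[2, 1], [1, 0]], [a_n, a_{n−1}]ᵀ = C·[a_{n−1}, a_{n−2}]ᵀ, so [a_11, a_10]ᵀ = C^10·[a_1, a_0]ᵀ.
C^10 = [[5741, 2378], [2378, 985]], giving [a_11, a_10]ᵀ = [[10497], [4348]].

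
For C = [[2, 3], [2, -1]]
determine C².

[[10, 3], [2, 7]]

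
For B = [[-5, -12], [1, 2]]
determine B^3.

[[-29, -84], [7, 20]]

tr B = -3 and det B = 2, so the characteristic polynomial is λ² − (-3)λ + (2) with roots -2 and -1.
Eigenvectors give P = [[4, -3], [-1, 1]] with P⁻¹ = [[1, 3], [1, 4]], and B = P·diag(-2, -1)·P⁻¹.
Then B^3 = P·diag(-8, -1)·P⁻¹ = [[-32, 3], [8, -1]] · [[1, 3], [1, 4]] = [[-29, -84], [7, 20]].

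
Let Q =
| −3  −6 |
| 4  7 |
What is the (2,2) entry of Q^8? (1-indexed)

19681

tr Q = 4 and det Q = 3, so the characteristic polynomial is λ² − (4)λ + (3) with roots 1 and 3.
Eigenvectors give P = [[3, −1], [−2, 1]] with P⁻¹ = [[1, 1], [2, 3]], and Q = P·diag(1, 3)·P⁻¹.
Then Q^8 = P·diag(1, 6561)·P⁻¹ = [[3, −6561], [−2, 6561]] · [[1, 1], [2, 3]] = [[−13119, −19680], [13120, 19681]].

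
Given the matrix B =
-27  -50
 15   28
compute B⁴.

[[-309, -650], [195, 406]]

tr B = 1 and det B = -6, so the characteristic polynomial is λ² − (1)λ + (-6) with roots -2 and 3.
Eigenvectors give P = [[2, -5], [-1, 3]] with P⁻¹ = [[3, 5], [1, 2]], and B = P·diag(-2, 3)·P⁻¹.
Then B⁴ = P·diag(16, 81)·P⁻¹ = [[32, -405], [-16, 243]] · [[3, 5], [1, 2]] = [[-309, -650], [195, 406]].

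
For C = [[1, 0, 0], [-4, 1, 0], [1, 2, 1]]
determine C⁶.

[[1, 0, 0], [-24, 1, 0], [-114, 12, 1]]

C = I + N where N = [[0, 0, 0], [-4, 0, 0], [1, 2, 0]] is strictly lower-triangular, so N³ = 0.
(I + N)⁶ = I + 6·N + 15·N² = [[1, 0, 0], [-24, 1, 0], [-114, 12, 1]].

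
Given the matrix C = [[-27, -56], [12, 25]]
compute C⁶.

tr C = -2 and det C = -3, so the characteristic polynomial is λ² − (-2)λ + (-3) with roots -3 and 1.
Eigenvectors give P = [[-7, -2], [3, 1]] with P⁻¹ = [[-1, -2], [3, 7]], and C = P·diag(-3, 1)·P⁻¹.
Then C⁶ = P·diag(729, 1)·P⁻¹ = [[-5103, -2], [2187, 1]] · [[-1, -2], [3, 7]] = [[5097, 10192], [-2184, -4367]].

[[5097, 10192], [-2184, -4367]]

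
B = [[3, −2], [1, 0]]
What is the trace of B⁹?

513

tr B = 3 and det B = 2, so the characteristic polynomial is λ² − (3)λ + (2) with roots 2 and 1.
Eigenvectors give P = [[−2, 1], [−1, 1]] with P⁻¹ = [[−1, 1], [−1, 2]], and B = P·diag(2, 1)·P⁻¹.
Then B⁹ = P·diag(512, 1)·P⁻¹ = [[−1024, 1], [−512, 1]] · [[−1, 1], [−1, 2]] = [[1023, −1022], [511, −510]].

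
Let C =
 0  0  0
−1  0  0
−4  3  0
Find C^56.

[[0, 0, 0], [0, 0, 0], [0, 0, 0]]

C is strictly triangular, hence nilpotent: C^3 = 0, so C^56 = 0.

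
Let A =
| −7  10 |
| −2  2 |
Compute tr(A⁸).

6817

tr A = −5 and det A = 6, so the characteristic polynomial is λ² − (−5)λ + (6) with roots −2 and −3.
Eigenvectors give P = [[2, 5], [1, 2]] with P⁻¹ = [[−2, 5], [1, −2]], and A = P·diag(−2, −3)·P⁻¹.
Then A⁸ = P·diag(256, 6561)·P⁻¹ = [[512, 32805], [256, 13122]] · [[−2, 5], [1, −2]] = [[31781, −63050], [12610, −24964]].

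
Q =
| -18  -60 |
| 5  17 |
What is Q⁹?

tr Q = -1 and det Q = -6, so the characteristic polynomial is λ² − (-1)λ + (-6) with roots -3 and 2.
Eigenvectors give P = [[4, -3], [-1, 1]] with P⁻¹ = [[1, 3], [1, 4]], and Q = P·diag(-3, 2)·P⁻¹.
Then Q⁹ = P·diag(-19683, 512)·P⁻¹ = [[-78732, -1536], [19683, 512]] · [[1, 3], [1, 4]] = [[-80268, -242340], [20195, 61097]].

[[-80268, -242340], [20195, 61097]]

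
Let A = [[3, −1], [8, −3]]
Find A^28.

A² = I (check: tr A = 0 and det A = −1), so A^28 = I since 28 is even.

[[1, 0], [0, 1]]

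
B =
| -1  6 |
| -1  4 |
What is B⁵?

tr B = 3 and det B = 2, so the characteristic polynomial is λ² − (3)λ + (2) with roots 1 and 2.
Eigenvectors give P = [[3, 2], [1, 1]] with P⁻¹ = [[1, -2], [-1, 3]], and B = P·diag(1, 2)·P⁻¹.
Then B⁵ = P·diag(1, 32)·P⁻¹ = [[3, 64], [1, 32]] · [[1, -2], [-1, 3]] = [[-61, 186], [-31, 94]].

[[-61, 186], [-31, 94]]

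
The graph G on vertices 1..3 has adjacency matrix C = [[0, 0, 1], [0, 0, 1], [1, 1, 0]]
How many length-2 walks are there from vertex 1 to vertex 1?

The number of length-2 walks from vertex 1 to vertex 1 is entry (1,1) of C², where C is the adjacency matrix.
C² = [[1, 1, 0], [1, 1, 0], [0, 0, 2]]

1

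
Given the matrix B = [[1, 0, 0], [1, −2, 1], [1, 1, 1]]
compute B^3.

[[1, 0, 0], [4, −11, 4], [4, 4, 1]]

B^2 = [[1, 0, 0], [0, 5, −1], [3, −1, 2]]
B^3 = [[1, 0, 0], [4, −11, 4], [4, 4, 1]]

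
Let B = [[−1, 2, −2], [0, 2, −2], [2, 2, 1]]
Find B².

[[−3, −2, −4], [−4, 0, −6], [0, 10, −7]]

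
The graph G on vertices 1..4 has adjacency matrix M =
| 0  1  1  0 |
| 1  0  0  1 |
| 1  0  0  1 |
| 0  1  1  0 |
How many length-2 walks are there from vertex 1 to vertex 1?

2

The number of length-2 walks from vertex 1 to vertex 1 is entry (1,1) of M^2, where M is the adjacency matrix.
M^2 = [[2, 0, 0, 2], [0, 2, 2, 0], [0, 2, 2, 0], [2, 0, 0, 2]]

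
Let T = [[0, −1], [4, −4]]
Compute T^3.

[[16, −12], [48, −32]]

T^2 = [[−4, 4], [−16, 12]]
T^3 = [[16, −12], [48, −32]]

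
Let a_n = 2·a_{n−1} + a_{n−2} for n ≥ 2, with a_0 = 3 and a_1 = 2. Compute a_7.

With companion matrix C = [[2, 1], [1, 0]], [a_n, a_{n−1}]ᵀ = C·[a_{n−1}, a_{n−2}]ᵀ, so [a_7, a_6]ᵀ = C^6·[a_1, a_0]ᵀ.
C^6 = [[169, 70], [70, 29]], giving [a_7, a_6]ᵀ = [[548], [227]].

548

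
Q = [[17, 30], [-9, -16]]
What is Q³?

[[53, 90], [-27, -46]]

tr Q = 1 and det Q = -2, so the characteristic polynomial is λ² − (1)λ + (-2) with roots 2 and -1.
Eigenvectors give P = [[-2, -5], [1, 3]] with P⁻¹ = [[-3, -5], [1, 2]], and Q = P·diag(2, -1)·P⁻¹.
Then Q³ = P·diag(8, -1)·P⁻¹ = [[-16, 5], [8, -3]] · [[-3, -5], [1, 2]] = [[53, 90], [-27, -46]].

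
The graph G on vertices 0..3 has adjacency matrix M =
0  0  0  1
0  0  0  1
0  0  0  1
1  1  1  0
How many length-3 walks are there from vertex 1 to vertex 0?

The number of length-3 walks from vertex 1 to vertex 0 is entry (1,0) of M³, where M is the adjacency matrix.
M² = [[1, 1, 1, 0], [1, 1, 1, 0], [1, 1, 1, 0], [0, 0, 0, 3]]
M³ = [[0, 0, 0, 3], [0, 0, 0, 3], [0, 0, 0, 3], [3, 3, 3, 0]]

0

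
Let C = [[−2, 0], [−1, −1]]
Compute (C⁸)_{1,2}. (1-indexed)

0

tr C = −3 and det C = 2, so the characteristic polynomial is λ² − (−3)λ + (2) with roots −2 and −1.
Eigenvectors give P = [[1, 0], [1, −1]] with P⁻¹ = [[1, 0], [1, −1]], and C = P·diag(−2, −1)·P⁻¹.
Then C⁸ = P·diag(256, 1)·P⁻¹ = [[256, 0], [256, −1]] · [[1, 0], [1, −1]] = [[256, 0], [255, 1]].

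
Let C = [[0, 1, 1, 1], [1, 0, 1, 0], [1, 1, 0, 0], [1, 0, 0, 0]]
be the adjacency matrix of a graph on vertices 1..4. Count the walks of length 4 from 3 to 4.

The number of length-4 walks from vertex 3 to vertex 4 is entry (3,4) of C^4, where C is the adjacency matrix.
C^2 = [[3, 1, 1, 0], [1, 2, 1, 1], [1, 1, 2, 1], [0, 1, 1, 1]]
C^3 = [[2, 4, 4, 3], [4, 2, 3, 1], [4, 3, 2, 1], [3, 1, 1, 0]]
C^4 = [[11, 6, 6, 2], [6, 7, 6, 4], [6, 6, 7, 4], [2, 4, 4, 3]]

4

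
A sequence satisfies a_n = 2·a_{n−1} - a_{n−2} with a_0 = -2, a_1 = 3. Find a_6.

With companion matrix T = [[2, -1], [1, 0]], [a_n, a_{n−1}]ᵀ = T·[a_{n−1}, a_{n−2}]ᵀ, so [a_6, a_5]ᵀ = T^5·[a_1, a_0]ᵀ.
T^5 = [[6, -5], [5, -4]], giving [a_6, a_5]ᵀ = [[28], [23]].

28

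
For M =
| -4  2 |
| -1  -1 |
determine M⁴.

tr M = -5 and det M = 6, so the characteristic polynomial is λ² − (-5)λ + (6) with roots -2 and -3.
Eigenvectors give P = [[1, 2], [1, 1]] with P⁻¹ = [[-1, 2], [1, -1]], and M = P·diag(-2, -3)·P⁻¹.
Then M⁴ = P·diag(16, 81)·P⁻¹ = [[16, 162], [16, 81]] · [[-1, 2], [1, -1]] = [[146, -130], [65, -49]].

[[146, -130], [65, -49]]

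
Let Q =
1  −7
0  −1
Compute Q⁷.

[[1, −7], [0, −1]]

Q² = I (check: tr Q = 0 and det Q = −1), so Q⁷ = Q since 7 is odd.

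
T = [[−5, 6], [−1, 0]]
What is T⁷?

[[−6305, 12354], [−2059, 3990]]

tr T = −5 and det T = 6, so the characteristic polynomial is λ² − (−5)λ + (6) with roots −3 and −2.
Eigenvectors give P = [[3, −2], [1, −1]] with P⁻¹ = [[1, −2], [1, −3]], and T = P·diag(−3, −2)·P⁻¹.
Then T⁷ = P·diag(−2187, −128)·P⁻¹ = [[−6561, 256], [−2187, 128]] · [[1, −2], [1, −3]] = [[−6305, 12354], [−2059, 3990]].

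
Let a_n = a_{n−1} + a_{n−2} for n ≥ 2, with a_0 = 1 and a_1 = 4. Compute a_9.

157

With companion matrix M = [[1, 1], [1, 0]], [a_n, a_{n−1}]ᵀ = M·[a_{n−1}, a_{n−2}]ᵀ, so [a_9, a_8]ᵀ = M⁸·[a_1, a_0]ᵀ.
M⁸ = [[34, 21], [21, 13]], giving [a_9, a_8]ᵀ = [[157], [97]].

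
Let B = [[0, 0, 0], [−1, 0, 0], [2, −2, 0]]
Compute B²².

[[0, 0, 0], [0, 0, 0], [0, 0, 0]]

B is strictly triangular, hence nilpotent: B³ = 0, so B²² = 0.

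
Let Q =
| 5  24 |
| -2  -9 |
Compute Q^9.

[[59045, 236184], [-19682, -78729]]

tr Q = -4 and det Q = 3, so the characteristic polynomial is λ² − (-4)λ + (3) with roots -1 and -3.
Eigenvectors give P = [[-4, 3], [1, -1]] with P⁻¹ = [[-1, -3], [-1, -4]], and Q = P·diag(-1, -3)·P⁻¹.
Then Q^9 = P·diag(-1, -19683)·P⁻¹ = [[4, -59049], [-1, 19683]] · [[-1, -3], [-1, -4]] = [[59045, 236184], [-19682, -78729]].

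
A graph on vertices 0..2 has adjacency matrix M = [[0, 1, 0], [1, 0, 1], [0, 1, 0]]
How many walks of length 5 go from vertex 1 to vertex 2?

The number of length-5 walks from vertex 1 to vertex 2 is entry (1,2) of M⁵, where M is the adjacency matrix.
M² = [[1, 0, 1], [0, 2, 0], [1, 0, 1]]
M³ = [[0, 2, 0], [2, 0, 2], [0, 2, 0]]
M⁴ = [[2, 0, 2], [0, 4, 0], [2, 0, 2]]
M⁵ = [[0, 4, 0], [4, 0, 4], [0, 4, 0]]

4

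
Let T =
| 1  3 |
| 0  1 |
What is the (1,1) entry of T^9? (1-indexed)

1

T = I + N where N = [[0, 3], [0, 0]] is strictly upper-triangular, so N^2 = 0.
(I + N)^9 = I + 9·N = [[1, 27], [0, 1]].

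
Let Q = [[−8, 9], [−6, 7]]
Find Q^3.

tr Q = −1 and det Q = −2, so the characteristic polynomial is λ² − (−1)λ + (−2) with roots −2 and 1.
Eigenvectors give P = [[3, 1], [2, 1]] with P⁻¹ = [[1, −1], [−2, 3]], and Q = P·diag(−2, 1)·P⁻¹.
Then Q^3 = P·diag(−8, 1)·P⁻¹ = [[−24, 1], [−16, 1]] · [[1, −1], [−2, 3]] = [[−26, 27], [−18, 19]].

[[−26, 27], [−18, 19]]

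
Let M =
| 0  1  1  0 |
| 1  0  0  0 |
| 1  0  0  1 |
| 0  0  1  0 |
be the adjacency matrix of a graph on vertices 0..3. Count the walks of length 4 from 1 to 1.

The number of length-4 walks from vertex 1 to vertex 1 is entry (1,1) of M⁴, where M is the adjacency matrix.
M² = [[2, 0, 0, 1], [0, 1, 1, 0], [0, 1, 2, 0], [1, 0, 0, 1]]
M³ = [[0, 2, 3, 0], [2, 0, 0, 1], [3, 0, 0, 2], [0, 1, 2, 0]]
M⁴ = [[5, 0, 0, 3], [0, 2, 3, 0], [0, 3, 5, 0], [3, 0, 0, 2]]

2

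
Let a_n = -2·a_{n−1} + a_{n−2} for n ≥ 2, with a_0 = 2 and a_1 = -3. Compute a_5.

-111

With companion matrix T = [[-2, 1], [1, 0]], [a_n, a_{n−1}]ᵀ = T·[a_{n−1}, a_{n−2}]ᵀ, so [a_5, a_4]ᵀ = T⁴·[a_1, a_0]ᵀ.
T⁴ = [[29, -12], [-12, 5]], giving [a_5, a_4]ᵀ = [[-111], [46]].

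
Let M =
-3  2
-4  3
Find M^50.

[[1, 0], [0, 1]]

M² = I (check: tr M = 0 and det M = -1), so M^50 = I since 50 is even.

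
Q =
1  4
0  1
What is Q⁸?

[[1, 32], [0, 1]]

Q = I + N where N = [[0, 4], [0, 0]] is strictly upper-triangular, so N² = 0.
(I + N)⁸ = I + 8·N = [[1, 32], [0, 1]].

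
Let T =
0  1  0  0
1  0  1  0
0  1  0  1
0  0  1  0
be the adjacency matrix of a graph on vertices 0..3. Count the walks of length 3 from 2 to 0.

The number of length-3 walks from vertex 2 to vertex 0 is entry (2,0) of T^3, where T is the adjacency matrix.
T^2 = [[1, 0, 1, 0], [0, 2, 0, 1], [1, 0, 2, 0], [0, 1, 0, 1]]
T^3 = [[0, 2, 0, 1], [2, 0, 3, 0], [0, 3, 0, 2], [1, 0, 2, 0]]

0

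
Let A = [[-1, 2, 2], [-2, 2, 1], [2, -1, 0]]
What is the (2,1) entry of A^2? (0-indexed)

2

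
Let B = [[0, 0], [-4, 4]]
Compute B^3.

[[0, 0], [-64, 64]]

B^2 = [[0, 0], [-16, 16]]
B^3 = [[0, 0], [-64, 64]]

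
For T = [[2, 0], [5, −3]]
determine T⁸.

tr T = −1 and det T = −6, so the characteristic polynomial is λ² − (−1)λ + (−6) with roots −3 and 2.
Eigenvectors give P = [[0, −1], [1, −1]] with P⁻¹ = [[−1, 1], [−1, 0]], and T = P·diag(−3, 2)·P⁻¹.
Then T⁸ = P·diag(6561, 256)·P⁻¹ = [[0, −256], [6561, −256]] · [[−1, 1], [−1, 0]] = [[256, 0], [−6305, 6561]].

[[256, 0], [−6305, 6561]]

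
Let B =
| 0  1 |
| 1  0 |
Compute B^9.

B² = I (check: tr B = 0 and det B = −1), so B^9 = B since 9 is odd.

[[0, 1], [1, 0]]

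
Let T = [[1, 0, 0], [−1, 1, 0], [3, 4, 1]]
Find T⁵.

[[1, 0, 0], [−5, 1, 0], [−25, 20, 1]]

T = I + N where N = [[0, 0, 0], [−1, 0, 0], [3, 4, 0]] is strictly lower-triangular, so N³ = 0.
(I + N)⁵ = I + 5·N + 10·N² = [[1, 0, 0], [−5, 1, 0], [−25, 20, 1]].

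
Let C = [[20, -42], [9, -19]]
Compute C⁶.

[[442, -882], [189, -377]]

tr C = 1 and det C = -2, so the characteristic polynomial is λ² − (1)λ + (-2) with roots -1 and 2.
Eigenvectors give P = [[2, 7], [1, 3]] with P⁻¹ = [[-3, 7], [1, -2]], and C = P·diag(-1, 2)·P⁻¹.
Then C⁶ = P·diag(1, 64)·P⁻¹ = [[2, 448], [1, 192]] · [[-3, 7], [1, -2]] = [[442, -882], [189, -377]].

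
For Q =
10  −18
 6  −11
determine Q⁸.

[[−764, 1530], [−510, 1021]]

tr Q = −1 and det Q = −2, so the characteristic polynomial is λ² − (−1)λ + (−2) with roots 1 and −2.
Eigenvectors give P = [[2, −3], [1, −2]] with P⁻¹ = [[2, −3], [1, −2]], and Q = P·diag(1, −2)·P⁻¹.
Then Q⁸ = P·diag(1, 256)·P⁻¹ = [[2, −768], [1, −512]] · [[2, −3], [1, −2]] = [[−764, 1530], [−510, 1021]].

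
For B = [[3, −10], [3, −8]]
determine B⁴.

[[−309, 650], [−195, 406]]

tr B = −5 and det B = 6, so the characteristic polynomial is λ² − (−5)λ + (6) with roots −3 and −2.
Eigenvectors give P = [[−5, 2], [−3, 1]] with P⁻¹ = [[1, −2], [3, −5]], and B = P·diag(−3, −2)·P⁻¹.
Then B⁴ = P·diag(81, 16)·P⁻¹ = [[−405, 32], [−243, 16]] · [[1, −2], [3, −5]] = [[−309, 650], [−195, 406]].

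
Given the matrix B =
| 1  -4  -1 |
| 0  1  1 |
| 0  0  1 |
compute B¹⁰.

B = I + N where N = [[0, -4, -1], [0, 0, 1], [0, 0, 0]] is strictly upper-triangular, so N³ = 0.
(I + N)¹⁰ = I + 10·N + 45·N² = [[1, -40, -190], [0, 1, 10], [0, 0, 1]].

[[1, -40, -190], [0, 1, 10], [0, 0, 1]]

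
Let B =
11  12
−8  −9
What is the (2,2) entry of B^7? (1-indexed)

tr B = 2 and det B = −3, so the characteristic polynomial is λ² − (2)λ + (−3) with roots 3 and −1.
Eigenvectors give P = [[3, −1], [−2, 1]] with P⁻¹ = [[1, 1], [2, 3]], and B = P·diag(3, −1)·P⁻¹.
Then B^7 = P·diag(2187, −1)·P⁻¹ = [[6561, 1], [−4374, −1]] · [[1, 1], [2, 3]] = [[6563, 6564], [−4376, −4377]].

−4377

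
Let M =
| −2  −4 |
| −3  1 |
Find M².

[[16, 4], [3, 13]]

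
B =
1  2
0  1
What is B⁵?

B = I + N where N = [[0, 2], [0, 0]] is strictly upper-triangular, so N² = 0.
(I + N)⁵ = I + 5·N = [[1, 10], [0, 1]].

[[1, 10], [0, 1]]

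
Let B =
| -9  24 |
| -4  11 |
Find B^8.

tr B = 2 and det B = -3, so the characteristic polynomial is λ² − (2)λ + (-3) with roots -1 and 3.
Eigenvectors give P = [[3, -2], [1, -1]] with P⁻¹ = [[1, -2], [1, -3]], and B = P·diag(-1, 3)·P⁻¹.
Then B^8 = P·diag(1, 6561)·P⁻¹ = [[3, -13122], [1, -6561]] · [[1, -2], [1, -3]] = [[-13119, 39360], [-6560, 19681]].

[[-13119, 39360], [-6560, 19681]]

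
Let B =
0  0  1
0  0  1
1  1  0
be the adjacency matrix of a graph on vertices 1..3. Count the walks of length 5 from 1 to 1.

The number of length-5 walks from vertex 1 to vertex 1 is entry (1,1) of B^5, where B is the adjacency matrix.
B^2 = [[1, 1, 0], [1, 1, 0], [0, 0, 2]]
B^3 = [[0, 0, 2], [0, 0, 2], [2, 2, 0]]
B^4 = [[2, 2, 0], [2, 2, 0], [0, 0, 4]]
B^5 = [[0, 0, 4], [0, 0, 4], [4, 4, 0]]

0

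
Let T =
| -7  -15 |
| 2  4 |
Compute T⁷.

tr T = -3 and det T = 2, so the characteristic polynomial is λ² − (-3)λ + (2) with roots -2 and -1.
Eigenvectors give P = [[-3, -5], [1, 2]] with P⁻¹ = [[-2, -5], [1, 3]], and T = P·diag(-2, -1)·P⁻¹.
Then T⁷ = P·diag(-128, -1)·P⁻¹ = [[384, 5], [-128, -2]] · [[-2, -5], [1, 3]] = [[-763, -1905], [254, 634]].

[[-763, -1905], [254, 634]]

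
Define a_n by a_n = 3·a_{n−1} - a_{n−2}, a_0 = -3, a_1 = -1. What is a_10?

With companion matrix T = [[3, -1], [1, 0]], [a_n, a_{n−1}]ᵀ = T·[a_{n−1}, a_{n−2}]ᵀ, so [a_10, a_9]ᵀ = T^9·[a_1, a_0]ᵀ.
T^9 = [[6765, -2584], [2584, -987]], giving [a_10, a_9]ᵀ = [[987], [377]].

987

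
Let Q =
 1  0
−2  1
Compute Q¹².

Q = I + N where N = [[0, 0], [−2, 0]] is strictly lower-triangular, so N² = 0.
(I + N)¹² = I + 12·N = [[1, 0], [−24, 1]].

[[1, 0], [−24, 1]]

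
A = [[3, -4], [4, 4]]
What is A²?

[[-7, -28], [28, 0]]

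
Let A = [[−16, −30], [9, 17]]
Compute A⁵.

[[−166, −330], [99, 197]]

tr A = 1 and det A = −2, so the characteristic polynomial is λ² − (1)λ + (−2) with roots −1 and 2.
Eigenvectors give P = [[−2, −5], [1, 3]] with P⁻¹ = [[−3, −5], [1, 2]], and A = P·diag(−1, 2)·P⁻¹.
Then A⁵ = P·diag(−1, 32)·P⁻¹ = [[2, −160], [−1, 96]] · [[−3, −5], [1, 2]] = [[−166, −330], [99, 197]].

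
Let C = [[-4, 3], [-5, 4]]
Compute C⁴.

C² = I (check: tr C = 0 and det C = -1), so C⁴ = I since 4 is even.

[[1, 0], [0, 1]]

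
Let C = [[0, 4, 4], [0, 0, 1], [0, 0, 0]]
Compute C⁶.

[[0, 0, 0], [0, 0, 0], [0, 0, 0]]

C is strictly triangular, hence nilpotent: C³ = 0, so C⁶ = 0.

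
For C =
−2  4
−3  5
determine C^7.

[[−380, 508], [−381, 509]]

tr C = 3 and det C = 2, so the characteristic polynomial is λ² − (3)λ + (2) with roots 1 and 2.
Eigenvectors give P = [[4, 1], [3, 1]] with P⁻¹ = [[1, −1], [−3, 4]], and C = P·diag(1, 2)·P⁻¹.
Then C^7 = P·diag(1, 128)·P⁻¹ = [[4, 128], [3, 128]] · [[1, −1], [−3, 4]] = [[−380, 508], [−381, 509]].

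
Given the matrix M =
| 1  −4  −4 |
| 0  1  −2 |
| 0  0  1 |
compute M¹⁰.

[[1, −40, 320], [0, 1, −20], [0, 0, 1]]

M = I + N where N = [[0, −4, −4], [0, 0, −2], [0, 0, 0]] is strictly upper-triangular, so N³ = 0.
(I + N)¹⁰ = I + 10·N + 45·N² = [[1, −40, 320], [0, 1, −20], [0, 0, 1]].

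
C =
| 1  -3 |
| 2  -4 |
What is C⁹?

[[1021, -1533], [1022, -1534]]

tr C = -3 and det C = 2, so the characteristic polynomial is λ² − (-3)λ + (2) with roots -2 and -1.
Eigenvectors give P = [[1, 3], [1, 2]] with P⁻¹ = [[-2, 3], [1, -1]], and C = P·diag(-2, -1)·P⁻¹.
Then C⁹ = P·diag(-512, -1)·P⁻¹ = [[-512, -3], [-512, -2]] · [[-2, 3], [1, -1]] = [[1021, -1533], [1022, -1534]].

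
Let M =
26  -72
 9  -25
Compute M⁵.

tr M = 1 and det M = -2, so the characteristic polynomial is λ² − (1)λ + (-2) with roots 2 and -1.
Eigenvectors give P = [[-3, 8], [-1, 3]] with P⁻¹ = [[-3, 8], [-1, 3]], and M = P·diag(2, -1)·P⁻¹.
Then M⁵ = P·diag(32, -1)·P⁻¹ = [[-96, -8], [-32, -3]] · [[-3, 8], [-1, 3]] = [[296, -792], [99, -265]].

[[296, -792], [99, -265]]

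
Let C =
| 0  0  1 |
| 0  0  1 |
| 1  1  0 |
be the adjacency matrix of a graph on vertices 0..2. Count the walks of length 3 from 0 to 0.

The number of length-3 walks from vertex 0 to vertex 0 is entry (0,0) of C³, where C is the adjacency matrix.
C² = [[1, 1, 0], [1, 1, 0], [0, 0, 2]]
C³ = [[0, 0, 2], [0, 0, 2], [2, 2, 0]]

0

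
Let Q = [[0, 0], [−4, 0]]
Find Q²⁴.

Q is strictly triangular, hence nilpotent: Q² = 0, so Q²⁴ = 0.

[[0, 0], [0, 0]]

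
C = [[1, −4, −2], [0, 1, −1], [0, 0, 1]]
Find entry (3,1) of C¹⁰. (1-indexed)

0

C = I + N where N = [[0, −4, −2], [0, 0, −1], [0, 0, 0]] is strictly upper-triangular, so N³ = 0.
(I + N)¹⁰ = I + 10·N + 45·N² = [[1, −40, 160], [0, 1, −10], [0, 0, 1]].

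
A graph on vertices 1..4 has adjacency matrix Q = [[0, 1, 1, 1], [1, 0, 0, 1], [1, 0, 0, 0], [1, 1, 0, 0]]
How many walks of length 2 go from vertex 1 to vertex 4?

The number of length-2 walks from vertex 1 to vertex 4 is entry (1,4) of Q², where Q is the adjacency matrix.
Q² = [[3, 1, 0, 1], [1, 2, 1, 1], [0, 1, 1, 1], [1, 1, 1, 2]]

1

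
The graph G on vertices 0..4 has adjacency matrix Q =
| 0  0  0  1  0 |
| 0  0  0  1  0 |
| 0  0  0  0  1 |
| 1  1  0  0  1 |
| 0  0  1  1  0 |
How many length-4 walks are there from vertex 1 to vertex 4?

The number of length-4 walks from vertex 1 to vertex 4 is entry (1,4) of Q⁴, where Q is the adjacency matrix.
Q² = [[1, 1, 0, 0, 1], [1, 1, 0, 0, 1], [0, 0, 1, 1, 0], [0, 0, 1, 3, 0], [1, 1, 0, 0, 2]]
Q³ = [[0, 0, 1, 3, 0], [0, 0, 1, 3, 0], [1, 1, 0, 0, 2], [3, 3, 0, 0, 4], [0, 0, 2, 4, 0]]
Q⁴ = [[3, 3, 0, 0, 4], [3, 3, 0, 0, 4], [0, 0, 2, 4, 0], [0, 0, 4, 10, 0], [4, 4, 0, 0, 6]]

4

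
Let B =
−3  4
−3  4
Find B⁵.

[[−3, 4], [−3, 4]]

B² = B (a projection; rank 1, trace 1), so B⁵ = B.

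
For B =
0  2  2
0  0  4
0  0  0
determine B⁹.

[[0, 0, 0], [0, 0, 0], [0, 0, 0]]

B is strictly triangular, hence nilpotent: B³ = 0, so B⁹ = 0.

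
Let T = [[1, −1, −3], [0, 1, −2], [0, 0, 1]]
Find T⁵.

T = I + N where N = [[0, −1, −3], [0, 0, −2], [0, 0, 0]] is strictly upper-triangular, so N³ = 0.
(I + N)⁵ = I + 5·N + 10·N² = [[1, −5, 5], [0, 1, −10], [0, 0, 1]].

[[1, −5, 5], [0, 1, −10], [0, 0, 1]]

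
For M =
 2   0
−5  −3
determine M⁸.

[[256, 0], [6305, 6561]]

tr M = −1 and det M = −6, so the characteristic polynomial is λ² − (−1)λ + (−6) with roots −3 and 2.
Eigenvectors give P = [[0, −1], [1, 1]] with P⁻¹ = [[1, 1], [−1, 0]], and M = P·diag(−3, 2)·P⁻¹.
Then M⁸ = P·diag(6561, 256)·P⁻¹ = [[0, −256], [6561, 256]] · [[1, 1], [−1, 0]] = [[256, 0], [6305, 6561]].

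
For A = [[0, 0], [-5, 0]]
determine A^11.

[[0, 0], [0, 0]]

A is strictly triangular, hence nilpotent: A^2 = 0, so A^11 = 0.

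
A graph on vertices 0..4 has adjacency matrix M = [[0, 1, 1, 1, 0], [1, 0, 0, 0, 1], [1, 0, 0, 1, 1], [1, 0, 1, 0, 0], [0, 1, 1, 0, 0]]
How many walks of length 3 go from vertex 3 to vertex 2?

4

The number of length-3 walks from vertex 3 to vertex 2 is entry (3,2) of M^3, where M is the adjacency matrix.
M^2 = [[3, 0, 1, 1, 2], [0, 2, 2, 1, 0], [1, 2, 3, 1, 0], [1, 1, 1, 2, 1], [2, 0, 0, 1, 2]]
M^3 = [[2, 5, 6, 4, 1], [5, 0, 1, 2, 4], [6, 1, 2, 4, 5], [4, 2, 4, 2, 2], [1, 4, 5, 2, 0]]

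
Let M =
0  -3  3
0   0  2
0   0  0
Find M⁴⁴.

M is strictly triangular, hence nilpotent: M³ = 0, so M⁴⁴ = 0.

[[0, 0, 0], [0, 0, 0], [0, 0, 0]]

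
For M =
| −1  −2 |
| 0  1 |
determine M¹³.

M² = I (check: tr M = 0 and det M = −1), so M¹³ = M since 13 is odd.

[[−1, −2], [0, 1]]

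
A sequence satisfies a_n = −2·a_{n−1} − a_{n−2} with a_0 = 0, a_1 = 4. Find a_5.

20

With companion matrix A = [[−2, −1], [1, 0]], [a_n, a_{n−1}]ᵀ = A·[a_{n−1}, a_{n−2}]ᵀ, so [a_5, a_4]ᵀ = A⁴·[a_1, a_0]ᵀ.
A⁴ = [[5, 4], [−4, −3]], giving [a_5, a_4]ᵀ = [[20], [−16]].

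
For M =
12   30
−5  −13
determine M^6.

tr M = −1 and det M = −6, so the characteristic polynomial is λ² − (−1)λ + (−6) with roots 2 and −3.
Eigenvectors give P = [[3, −2], [−1, 1]] with P⁻¹ = [[1, 2], [1, 3]], and M = P·diag(2, −3)·P⁻¹.
Then M^6 = P·diag(64, 729)·P⁻¹ = [[192, −1458], [−64, 729]] · [[1, 2], [1, 3]] = [[−1266, −3990], [665, 2059]].

[[−1266, −3990], [665, 2059]]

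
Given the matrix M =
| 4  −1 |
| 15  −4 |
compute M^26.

M² = I (check: tr M = 0 and det M = −1), so M^26 = I since 26 is even.

[[1, 0], [0, 1]]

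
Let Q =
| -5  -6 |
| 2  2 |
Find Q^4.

tr Q = -3 and det Q = 2, so the characteristic polynomial is λ² − (-3)λ + (2) with roots -2 and -1.
Eigenvectors give P = [[-2, -3], [1, 2]] with P⁻¹ = [[-2, -3], [1, 2]], and Q = P·diag(-2, -1)·P⁻¹.
Then Q^4 = P·diag(16, 1)·P⁻¹ = [[-32, -3], [16, 2]] · [[-2, -3], [1, 2]] = [[61, 90], [-30, -44]].

[[61, 90], [-30, -44]]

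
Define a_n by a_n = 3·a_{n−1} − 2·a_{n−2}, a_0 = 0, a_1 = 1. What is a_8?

With companion matrix C = [[3, −2], [1, 0]], [a_n, a_{n−1}]ᵀ = C·[a_{n−1}, a_{n−2}]ᵀ, so [a_8, a_7]ᵀ = C⁷·[a_1, a_0]ᵀ.
C⁷ = [[255, −254], [127, −126]], giving [a_8, a_7]ᵀ = [[255], [127]].

255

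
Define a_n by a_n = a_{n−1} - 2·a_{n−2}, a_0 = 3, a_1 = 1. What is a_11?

89

With companion matrix M = [[1, -2], [1, 0]], [a_n, a_{n−1}]ᵀ = M·[a_{n−1}, a_{n−2}]ᵀ, so [a_11, a_10]ᵀ = M¹⁰·[a_1, a_0]ᵀ.
M¹⁰ = [[23, 22], [-11, 34]], giving [a_11, a_10]ᵀ = [[89], [91]].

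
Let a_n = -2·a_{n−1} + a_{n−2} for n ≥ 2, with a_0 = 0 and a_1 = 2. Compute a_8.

With companion matrix A = [[-2, 1], [1, 0]], [a_n, a_{n−1}]ᵀ = A·[a_{n−1}, a_{n−2}]ᵀ, so [a_8, a_7]ᵀ = A^7·[a_1, a_0]ᵀ.
A^7 = [[-408, 169], [169, -70]], giving [a_8, a_7]ᵀ = [[-816], [338]].

-816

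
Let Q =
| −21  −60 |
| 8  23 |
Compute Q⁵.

tr Q = 2 and det Q = −3, so the characteristic polynomial is λ² − (2)λ + (−3) with roots −1 and 3.
Eigenvectors give P = [[−3, −5], [1, 2]] with P⁻¹ = [[−2, −5], [1, 3]], and Q = P·diag(−1, 3)·P⁻¹.
Then Q⁵ = P·diag(−1, 243)·P⁻¹ = [[3, −1215], [−1, 486]] · [[−2, −5], [1, 3]] = [[−1221, −3660], [488, 1463]].

[[−1221, −3660], [488, 1463]]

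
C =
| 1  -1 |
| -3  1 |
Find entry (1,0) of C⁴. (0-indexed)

-48

C² = [[4, -2], [-6, 4]]
C³ = [[10, -6], [-18, 10]]
C⁴ = [[28, -16], [-48, 28]]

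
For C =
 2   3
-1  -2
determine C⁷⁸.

[[1, 0], [0, 1]]

C² = I (check: tr C = 0 and det C = -1), so C⁷⁸ = I since 78 is even.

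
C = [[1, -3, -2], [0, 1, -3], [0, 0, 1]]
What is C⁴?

[[1, -12, 46], [0, 1, -12], [0, 0, 1]]

C = I + N where N = [[0, -3, -2], [0, 0, -3], [0, 0, 0]] is strictly upper-triangular, so N³ = 0.
(I + N)⁴ = I + 4·N + 6·N² = [[1, -12, 46], [0, 1, -12], [0, 0, 1]].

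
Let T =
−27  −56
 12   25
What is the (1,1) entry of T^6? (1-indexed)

5097

tr T = −2 and det T = −3, so the characteristic polynomial is λ² − (−2)λ + (−3) with roots 1 and −3.
Eigenvectors give P = [[−2, 7], [1, −3]] with P⁻¹ = [[3, 7], [1, 2]], and T = P·diag(1, −3)·P⁻¹.
Then T^6 = P·diag(1, 729)·P⁻¹ = [[−2, 5103], [1, −2187]] · [[3, 7], [1, 2]] = [[5097, 10192], [−2184, −4367]].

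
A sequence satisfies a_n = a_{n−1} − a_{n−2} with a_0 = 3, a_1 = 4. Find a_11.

−1

With companion matrix T = [[1, −1], [1, 0]], [a_n, a_{n−1}]ᵀ = T·[a_{n−1}, a_{n−2}]ᵀ, so [a_11, a_10]ᵀ = T^10·[a_1, a_0]ᵀ.
T^10 = [[−1, 1], [−1, 0]], giving [a_11, a_10]ᵀ = [[−1], [−4]].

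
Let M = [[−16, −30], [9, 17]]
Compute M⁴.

tr M = 1 and det M = −2, so the characteristic polynomial is λ² − (1)λ + (−2) with roots −1 and 2.
Eigenvectors give P = [[−2, −5], [1, 3]] with P⁻¹ = [[−3, −5], [1, 2]], and M = P·diag(−1, 2)·P⁻¹.
Then M⁴ = P·diag(1, 16)·P⁻¹ = [[−2, −80], [1, 48]] · [[−3, −5], [1, 2]] = [[−74, −150], [45, 91]].

[[−74, −150], [45, 91]]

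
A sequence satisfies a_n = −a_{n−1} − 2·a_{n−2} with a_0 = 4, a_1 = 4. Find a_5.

With companion matrix Q = [[−1, −2], [1, 0]], [a_n, a_{n−1}]ᵀ = Q·[a_{n−1}, a_{n−2}]ᵀ, so [a_5, a_4]ᵀ = Q^4·[a_1, a_0]ᵀ.
Q^4 = [[−1, −6], [3, 2]], giving [a_5, a_4]ᵀ = [[−28], [20]].

−28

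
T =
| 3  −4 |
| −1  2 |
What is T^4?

[[269, −420], [−105, 164]]

T^2 = [[13, −20], [−5, 8]]
T^3 = [[59, −92], [−23, 36]]
T^4 = [[269, −420], [−105, 164]]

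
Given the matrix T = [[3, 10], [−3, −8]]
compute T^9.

tr T = −5 and det T = 6, so the characteristic polynomial is λ² − (−5)λ + (6) with roots −3 and −2.
Eigenvectors give P = [[5, −2], [−3, 1]] with P⁻¹ = [[−1, −2], [−3, −5]], and T = P·diag(−3, −2)·P⁻¹.
Then T^9 = P·diag(−19683, −512)·P⁻¹ = [[−98415, 1024], [59049, −512]] · [[−1, −2], [−3, −5]] = [[95343, 191710], [−57513, −115538]].

[[95343, 191710], [−57513, −115538]]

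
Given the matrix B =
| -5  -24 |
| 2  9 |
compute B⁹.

tr B = 4 and det B = 3, so the characteristic polynomial is λ² − (4)λ + (3) with roots 3 and 1.
Eigenvectors give P = [[3, -4], [-1, 1]] with P⁻¹ = [[-1, -4], [-1, -3]], and B = P·diag(3, 1)·P⁻¹.
Then B⁹ = P·diag(19683, 1)·P⁻¹ = [[59049, -4], [-19683, 1]] · [[-1, -4], [-1, -3]] = [[-59045, -236184], [19682, 78729]].

[[-59045, -236184], [19682, 78729]]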